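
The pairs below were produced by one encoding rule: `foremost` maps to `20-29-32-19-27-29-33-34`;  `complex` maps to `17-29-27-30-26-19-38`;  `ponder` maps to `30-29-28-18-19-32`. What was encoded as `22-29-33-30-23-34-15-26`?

f is letter #6 and maps to 20: an offset of 14. Letters become their 1-based position plus 14 (so a→15, b→16, …).
Reversing it on 22-29-33-30-23-34-15-26: 22→(22−14)÷1=8=h, 29→(29−14)÷1=15=o, 33→(33−14)÷1=19=s, 30→(30−14)÷1=16=p, 23→(23−14)÷1=9=i, 34→(34−14)÷1=20=t, 15→(15−14)÷1=1=a, 26→(26−14)÷1=12=l.

hospital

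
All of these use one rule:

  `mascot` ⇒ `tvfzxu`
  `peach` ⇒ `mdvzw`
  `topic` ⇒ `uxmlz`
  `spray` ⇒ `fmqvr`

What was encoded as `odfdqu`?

desert

m(12)→t(19) and a(0)→v(21) fit y≡15x+21 (mod 26); the inverse of 15 mod 26 is 7. This is an affine cipher: with a=0,…,z=25, each position x becomes (15x+21) mod 26.
Decoding odfdqu: o(14)→7·(14−21)≡3=d; d(3)→7·(3−21)≡4=e; f(5)→7·(5−21)≡18=s; d(3)→7·(3−21)≡4=e; q(16)→7·(16−21)≡17=r; u(20)→7·(20−21)≡19=t (all mod 26).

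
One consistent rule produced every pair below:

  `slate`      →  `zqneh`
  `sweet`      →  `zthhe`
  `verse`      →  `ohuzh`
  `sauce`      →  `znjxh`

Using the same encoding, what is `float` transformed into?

mqfne

s(18)→z(25) and l(11)→q(16) fit y≡5x+13 (mod 26); the inverse of 5 mod 26 is 21. This is an affine cipher: with a=0,…,z=25, each position x becomes (5x+13) mod 26.
On float: f(5)→5·5+13≡12=m; l(11)→5·11+13≡16=q; o(14)→5·14+13≡5=f; a(0)→5·0+13≡13=n; t(19)→5·19+13≡4=e (all mod 26).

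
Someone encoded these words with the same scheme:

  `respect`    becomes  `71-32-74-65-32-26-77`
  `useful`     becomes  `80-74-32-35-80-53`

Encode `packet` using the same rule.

65-20-26-50-32-77

r(#18)→71 and e(#5)→32: differences scale by 3, so n = 3·pos + 17. With a=1..z=26, the number is 3·pos + 17.
Applying it to packet: p=16→65, a=1→20, c=3→26, k=11→50, e=5→32, t=20→77.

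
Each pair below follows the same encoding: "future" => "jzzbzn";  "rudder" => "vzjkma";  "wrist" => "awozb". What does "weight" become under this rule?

Letter i (0-indexed) is shifted by i+4, so successive shifts are 4, 5, 6, ….
On weight: w+4=a, e+5=j, i+6=o, g+7=n, h+8=p, t+9=c.

ajonpc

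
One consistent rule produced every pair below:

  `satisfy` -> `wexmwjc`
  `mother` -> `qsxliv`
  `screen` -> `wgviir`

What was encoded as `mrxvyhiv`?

intruder

Compare letters: s→w is +4, a→e is +4, t→x is +4 — a constant shift. It's a constant shift of +4 (ROT4).
Reversing it on mrxvyhiv: m−4=i, r−4=n, x−4=t, v−4=r, y−4=u, h−4=d, i−4=e, v−4=r.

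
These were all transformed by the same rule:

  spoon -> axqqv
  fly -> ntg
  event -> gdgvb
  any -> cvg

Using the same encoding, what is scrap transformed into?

The shift depends on letter class: consonant s→a is +8, but vowel o→q is +2. The rule splits by letter class: vowels +2, consonants +8.
For scrap: s(cons)+8=a, c(cons)+8=k, r(cons)+8=z, a(vowel)+2=c, p(cons)+8=x.

akzcx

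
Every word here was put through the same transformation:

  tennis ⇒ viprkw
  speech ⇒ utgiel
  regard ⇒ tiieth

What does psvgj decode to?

Shifts by position in tennis: pos 0: t→v (+2), pos 1: e→i (+4), pos 2: n→p (+2), pos 3: n→r (+4) — repeating every 2. It's a Vigenère-style cipher with numeric key [2,4]: position i shifts by key[i mod 2].
Reversing it on psvgj: p−2=n, s−4=o, v−2=t, g−4=c, j−2=h.

notch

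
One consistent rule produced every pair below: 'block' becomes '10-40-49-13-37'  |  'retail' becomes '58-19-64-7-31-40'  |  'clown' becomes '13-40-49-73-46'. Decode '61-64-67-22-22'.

b(#2)→10 and l(#12)→40: differences scale by 3, so n = 3·pos + 4. The formula is n = 3×(alphabet index, a=1) + 4.
Reversing it on 61-64-67-22-22: 61→(61−4)÷3=19=s, 64→(64−4)÷3=20=t, 67→(67−4)÷3=21=u, 22→(22−4)÷3=6=f, 22→(22−4)÷3=6=f.

stuff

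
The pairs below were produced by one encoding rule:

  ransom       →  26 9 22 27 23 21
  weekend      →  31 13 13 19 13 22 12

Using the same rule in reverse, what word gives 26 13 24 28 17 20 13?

reptile

Letters become their 1-based position plus 8 (so a→9, b→10, …).
Undoing it on 26 13 24 28 17 20 13: 26→(26−8)÷1=18=r, 13→(13−8)÷1=5=e, 24→(24−8)÷1=16=p, 28→(28−8)÷1=20=t, 17→(17−8)÷1=9=i, 20→(20−8)÷1=12=l, 13→(13−8)÷1=5=e.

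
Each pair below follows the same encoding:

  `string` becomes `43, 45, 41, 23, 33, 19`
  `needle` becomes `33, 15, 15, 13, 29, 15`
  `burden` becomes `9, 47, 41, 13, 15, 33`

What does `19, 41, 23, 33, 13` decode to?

grind

s(#19)→43 and t(#20)→45: differences scale by 2, so n = 2·pos + 5. Each letter becomes 2×(its alphabet position, a=1..z=26) + 5.
Undoing it on 19, 41, 23, 33, 13: 19→(19−5)÷2=7=g, 41→(41−5)÷2=18=r, 23→(23−5)÷2=9=i, 33→(33−5)÷2=14=n, 13→(13−5)÷2=4=d.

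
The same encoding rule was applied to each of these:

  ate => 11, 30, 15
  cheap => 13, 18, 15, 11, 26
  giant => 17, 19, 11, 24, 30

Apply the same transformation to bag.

a is letter #1 and maps to 11: an offset of 10. The number is (letter's place in the alphabet, a=1) + 10.
Applying it to bag: b=2→12, a=1→11, g=7→17.

12, 11, 17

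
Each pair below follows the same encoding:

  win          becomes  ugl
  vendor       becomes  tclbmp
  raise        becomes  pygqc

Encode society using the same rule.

Compare letters: w→u is +24, i→g is +24, n→l is +24 — a constant shift. This is a Caesar cipher with shift 24.
For society: s+24=q, o+24=m, c+24=a, i+24=g, e+24=c, t+24=r, y+24=w.

qmagcrw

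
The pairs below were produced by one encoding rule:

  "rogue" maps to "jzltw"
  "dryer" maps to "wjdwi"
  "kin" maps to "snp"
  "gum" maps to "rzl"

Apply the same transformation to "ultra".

fwyqz

The word is reversed, then every letter is shifted forward by 5.
For ultra: reverse → artlu; then shift: a+5=f, r+5=w, t+5=y, l+5=q, u+5=z.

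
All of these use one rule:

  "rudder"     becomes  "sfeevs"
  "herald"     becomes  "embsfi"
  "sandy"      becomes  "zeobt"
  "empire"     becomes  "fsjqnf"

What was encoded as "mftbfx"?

The output letters match the input read backwards, each shifted +1: rudder reversed is reddur. The word is reversed, then every letter is shifted forward by 1.
Undoing it on mftbfx: shift back: m−1=l, f−1=e, t−1=s, b−1=a, f−1=e, x−1=w → lesaew; then reverse → weasel.

weasel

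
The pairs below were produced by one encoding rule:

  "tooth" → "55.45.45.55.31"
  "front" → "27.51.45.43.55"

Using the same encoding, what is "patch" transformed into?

t(#20)→55 and o(#15)→45: differences scale by 2, so n = 2·pos + 15. The formula is n = 2×(alphabet index, a=1) + 15.
For patch: p=16→47, a=1→17, t=20→55, c=3→21, h=8→31.

47.17.55.21.31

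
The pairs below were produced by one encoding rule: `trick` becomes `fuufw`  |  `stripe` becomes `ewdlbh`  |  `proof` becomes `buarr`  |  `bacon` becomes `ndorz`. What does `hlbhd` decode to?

viper

It's a Vigenère-style cipher with numeric key [12,3]: position i shifts by key[i mod 2].
Undoing it on hlbhd: h−12=v, l−3=i, b−12=p, h−3=e, d−12=r.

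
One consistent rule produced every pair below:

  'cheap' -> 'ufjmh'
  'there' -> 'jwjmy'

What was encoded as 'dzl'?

Read the word backwards and shift each letter +5.
Reversing it on dzl: shift back: d−5=y, z−5=u, l−5=g → yug; then reverse → guy.

guy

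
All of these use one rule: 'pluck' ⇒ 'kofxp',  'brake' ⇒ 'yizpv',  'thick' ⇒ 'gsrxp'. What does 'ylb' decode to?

boy

Letters are reflected about the middle of the alphabet (position → 25−position): Atbash.
Reversing it on ylb: y↔b, l↔o, b↔y.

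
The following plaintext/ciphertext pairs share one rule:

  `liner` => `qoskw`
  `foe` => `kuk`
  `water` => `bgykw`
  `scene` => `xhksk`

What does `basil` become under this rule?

The rule splits by letter class: vowels +6, consonants +5.
Applying it to basil: b(cons)+5=g, a(vowel)+6=g, s(cons)+5=x, i(vowel)+6=o, l(cons)+5=q.

ggxoq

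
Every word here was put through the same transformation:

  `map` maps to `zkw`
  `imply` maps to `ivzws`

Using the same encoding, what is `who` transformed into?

The output letters match the input read backwards, each shifted +10: map reversed is pam. Two steps: reverse the string, then apply a Caesar shift of +10.
On who: reverse → ohw; then shift: o+10=y, h+10=r, w+10=g.

yrg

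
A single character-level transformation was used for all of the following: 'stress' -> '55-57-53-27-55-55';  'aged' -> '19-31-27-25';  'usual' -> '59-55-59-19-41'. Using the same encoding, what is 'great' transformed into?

31-53-27-19-57

Each letter becomes 2×(its alphabet position, a=1..z=26) + 17.
On great: g=7→31, r=18→53, e=5→27, a=1→19, t=20→57.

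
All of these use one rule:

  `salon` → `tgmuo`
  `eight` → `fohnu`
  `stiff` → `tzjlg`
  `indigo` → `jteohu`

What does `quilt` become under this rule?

rajru

Shifts by position in salon: pos 0: s→t (+1), pos 1: a→g (+6), pos 2: l→m (+1), pos 3: o→u (+6) — repeating every 2. The shifts repeat in a cycle of length 2: positions 0,1,… shift by +1, +6, then the pattern repeats.
Applying it to quilt: q+1=r, u+6=a, i+1=j, l+6=r, t+1=u.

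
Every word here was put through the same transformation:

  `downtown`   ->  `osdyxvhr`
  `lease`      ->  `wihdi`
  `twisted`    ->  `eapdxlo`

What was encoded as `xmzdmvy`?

mission

The shifts repeat in a cycle of length 3: positions 0,1,… shift by +11, +4, +7, then the pattern repeats.
Decoding xmzdmvy: x−11=m, m−4=i, z−7=s, d−11=s, m−4=i, v−7=o, y−11=n.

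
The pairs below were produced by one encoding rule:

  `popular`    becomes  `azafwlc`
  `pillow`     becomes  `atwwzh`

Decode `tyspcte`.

inherit

Compare letters: p→a is +11, o→z is +11, p→a is +11 — a constant shift. Every letter moves 11 places later in the alphabet, wrapping around z→a.
Reversing it on tyspcte: t−11=i, y−11=n, s−11=h, p−11=e, c−11=r, t−11=i, e−11=t.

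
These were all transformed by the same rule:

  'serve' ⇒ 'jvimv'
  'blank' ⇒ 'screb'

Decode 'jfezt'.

sonic

This is a Caesar cipher with shift 17.
Undoing it on jfezt: j−17=s, f−17=o, e−17=n, z−17=i, t−17=c.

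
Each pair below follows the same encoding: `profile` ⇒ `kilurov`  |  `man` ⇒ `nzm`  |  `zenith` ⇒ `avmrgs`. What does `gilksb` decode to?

trophy

Each pair mirrors across the alphabet (p↔k, r↔i, o↔l): positions sum to 25. Each letter is replaced by its mirror in the alphabet: a↔z, b↔y, c↔x, and so on (the Atbash cipher).
Decoding gilksb: g↔t, i↔r, l↔o, k↔p, s↔h, b↔y.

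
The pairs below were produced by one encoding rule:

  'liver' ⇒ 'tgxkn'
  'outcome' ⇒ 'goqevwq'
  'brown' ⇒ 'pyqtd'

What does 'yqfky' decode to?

Two steps: reverse the string, then apply a Caesar shift of +2.
Decoding yqfky: shift back: y−2=w, q−2=o, f−2=d, k−2=i, y−2=w → wodiw; then reverse → widow.

widow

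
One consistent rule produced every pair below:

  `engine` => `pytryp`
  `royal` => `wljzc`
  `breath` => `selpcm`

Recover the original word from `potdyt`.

inside

The output letters match the input read backwards, each shifted +11: engine reversed is enigne. The word is reversed, then every letter is shifted forward by 11.
Reversing it on potdyt: shift back: p−11=e, o−11=d, t−11=i, d−11=s, y−11=n, t−11=i → edisni; then reverse → inside.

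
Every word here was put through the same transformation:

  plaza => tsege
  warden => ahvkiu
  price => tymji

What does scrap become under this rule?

wjvht

Shifts by position in plaza: pos 0: p→t (+4), pos 1: l→s (+7), pos 2: a→e (+4), pos 3: z→g (+7) — repeating every 2. A repeating key of period 2 is used — shifts +4, +7 over and over.
For scrap: s+4=w, c+7=j, r+4=v, a+7=h, p+4=t.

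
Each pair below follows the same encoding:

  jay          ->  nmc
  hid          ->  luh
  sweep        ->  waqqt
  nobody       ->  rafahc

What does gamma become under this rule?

kmqqm

The shift depends on letter class: consonant j→n is +4, but vowel a→m is +12. Two shifts are in play — +12 for a/e/i/o/u, +4 for every other letter.
Applying it to gamma: g(cons)+4=k, a(vowel)+12=m, m(cons)+4=q, m(cons)+4=q, a(vowel)+12=m.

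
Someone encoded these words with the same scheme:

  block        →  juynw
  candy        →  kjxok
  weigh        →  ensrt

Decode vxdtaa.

notion

In block: b→j is +8, l→u is +9, o→y is +10, c→n is +11 — the shift increases by 1 each position. Letter i (0-indexed) is shifted by i+8, so successive shifts are 8, 9, 10, ….
Undoing it on vxdtaa: v−8=n, x−9=o, d−10=t, t−11=i, a−12=o, a−13=n.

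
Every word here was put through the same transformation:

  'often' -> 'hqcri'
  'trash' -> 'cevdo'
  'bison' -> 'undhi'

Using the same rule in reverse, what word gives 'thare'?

cover

o(14)→h(7) and f(5)→q(16) fit y≡25x+21 (mod 26); the inverse of 25 mod 26 is 25. This is an affine cipher: with a=0,…,z=25, each position x becomes (25x+21) mod 26.
Decoding thare: t(19)→25·(19−21)≡2=c; h(7)→25·(7−21)≡14=o; a(0)→25·(0−21)≡21=v; r(17)→25·(17−21)≡4=e; e(4)→25·(4−21)≡17=r (all mod 26).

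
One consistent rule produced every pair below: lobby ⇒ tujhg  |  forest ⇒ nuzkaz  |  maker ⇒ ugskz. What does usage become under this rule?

cyimm

Shifts by position in lobby: pos 0: l→t (+8), pos 1: o→u (+6), pos 2: b→j (+8), pos 3: b→h (+6) — repeating every 2. It's a Vigenère-style cipher with numeric key [8,6]: position i shifts by key[i mod 2].
On usage: u+8=c, s+6=y, a+8=i, g+6=m, e+8=m.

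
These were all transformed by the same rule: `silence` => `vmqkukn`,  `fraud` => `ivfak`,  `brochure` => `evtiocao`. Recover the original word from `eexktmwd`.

basement

In silence: s→v is +3, i→m is +4, l→q is +5, e→k is +6 — the shift increases by 1 each position. The shift increases by 1 at each position, starting from +3: 3, 4, 5, ….
Decoding eexktmwd: e−3=b, e−4=a, x−5=s, k−6=e, t−7=m, m−8=e, w−9=n, d−10=t.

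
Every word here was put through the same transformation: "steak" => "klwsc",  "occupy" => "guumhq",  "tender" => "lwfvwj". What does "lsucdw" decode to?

tackle

Compare letters: s→k is +18, t→l is +18, e→w is +18 — a constant shift. It's a constant shift of +18 (ROT18).
Reversing it on lsucdw: l−18=t, s−18=a, u−18=c, c−18=k, d−18=l, w−18=e.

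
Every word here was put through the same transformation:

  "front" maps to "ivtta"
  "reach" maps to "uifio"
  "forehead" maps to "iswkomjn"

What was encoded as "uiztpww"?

The shift increases by 1 at each position, starting from +3: 3, 4, 5, ….
Decoding uiztpww: u−3=r, i−4=e, z−5=u, t−6=n, p−7=i, w−8=o, w−9=n.

reunion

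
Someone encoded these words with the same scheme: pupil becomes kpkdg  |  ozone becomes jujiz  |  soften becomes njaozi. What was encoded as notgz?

style

Compare letters: p→k is +21, u→p is +21, p→k is +21 — a constant shift. Every letter moves 21 places later in the alphabet, wrapping around z→a.
Decoding notgz: n−21=s, o−21=t, t−21=y, g−21=l, z−21=e.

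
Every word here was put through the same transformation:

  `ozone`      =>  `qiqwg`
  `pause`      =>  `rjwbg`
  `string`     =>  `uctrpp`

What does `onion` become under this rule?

qwkxp

Shifts by position in ozone: pos 0: o→q (+2), pos 1: z→i (+9), pos 2: o→q (+2), pos 3: n→w (+9) — repeating every 2. A repeating key of period 2 is used — shifts +2, +9 over and over.
On onion: o+2=q, n+9=w, i+2=k, o+9=x, n+2=p.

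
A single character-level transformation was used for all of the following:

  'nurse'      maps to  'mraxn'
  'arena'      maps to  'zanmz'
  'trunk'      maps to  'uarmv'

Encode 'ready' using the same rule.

n(13)→m(12) and u(20)→r(17) fit y≡23x+25 (mod 26); the inverse of 23 mod 26 is 17. Treating letters as 0–25, the rule is x ↦ 23x + 25 (mod 26).
On ready: r(17)→23·17+25≡0=a; e(4)→23·4+25≡13=n; a(0)→23·0+25≡25=z; d(3)→23·3+25≡16=q; y(24)→23·24+25≡5=f (all mod 26).

anzqf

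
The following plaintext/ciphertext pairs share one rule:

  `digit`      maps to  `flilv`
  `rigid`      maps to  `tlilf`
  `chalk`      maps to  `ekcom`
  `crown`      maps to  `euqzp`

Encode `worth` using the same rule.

Shifts by position in digit: pos 0: d→f (+2), pos 1: i→l (+3), pos 2: g→i (+2), pos 3: i→l (+3) — repeating every 2. The shifts repeat in a cycle of length 2: positions 0,1,… shift by +2, +3, then the pattern repeats.
For worth: w+2=y, o+3=r, r+2=t, t+3=w, h+2=j.

yrtwj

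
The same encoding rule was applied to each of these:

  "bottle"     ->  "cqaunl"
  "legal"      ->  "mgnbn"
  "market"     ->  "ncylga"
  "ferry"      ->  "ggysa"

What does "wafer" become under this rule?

xcmft

Shifts by position in bottle: pos 0: b→c (+1), pos 1: o→q (+2), pos 2: t→a (+7), pos 3: t→u (+1), pos 4: l→n (+2), pos 5: e→l (+7) — repeating every 3. It's a Vigenère-style cipher with numeric key [1,2,7]: position i shifts by key[i mod 3].
For wafer: w+1=x, a+2=c, f+7=m, e+1=f, r+2=t.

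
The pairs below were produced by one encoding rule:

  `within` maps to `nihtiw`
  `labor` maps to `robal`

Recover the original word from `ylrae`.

early

The output letters match the input read backwards: within reversed is nihtiw. The word is simply reversed.
Reversing it on ylrae: then reverse → early.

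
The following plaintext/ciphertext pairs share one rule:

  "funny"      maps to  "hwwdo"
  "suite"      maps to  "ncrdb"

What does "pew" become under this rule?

fny

Two steps: reverse the string, then apply a Caesar shift of +9.
For pew: reverse → wep; then shift: w+9=f, e+9=n, p+9=y.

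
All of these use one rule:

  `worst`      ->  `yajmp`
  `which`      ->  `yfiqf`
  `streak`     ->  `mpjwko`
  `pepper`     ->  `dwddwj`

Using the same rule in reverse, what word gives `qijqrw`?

circle

w(22)→y(24) and o(14)→a(0) fit y≡3x+10 (mod 26); the inverse of 3 mod 26 is 9. Treating letters as 0–25, the rule is x ↦ 3x + 10 (mod 26).
Undoing it on qijqrw: q(16)→9·(16−10)≡2=c; i(8)→9·(8−10)≡8=i; j(9)→9·(9−10)≡17=r; q(16)→9·(16−10)≡2=c; r(17)→9·(17−10)≡11=l; w(22)→9·(22−10)≡4=e (all mod 26).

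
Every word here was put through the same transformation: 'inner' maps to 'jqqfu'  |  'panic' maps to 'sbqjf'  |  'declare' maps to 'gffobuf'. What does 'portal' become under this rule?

spuwbo

The shift depends on letter class: consonant n→q is +3, but vowel i→j is +1. Two shifts are in play — +1 for a/e/i/o/u, +3 for every other letter.
Applying it to portal: p(cons)+3=s, o(vowel)+1=p, r(cons)+3=u, t(cons)+3=w, a(vowel)+1=b, l(cons)+3=o.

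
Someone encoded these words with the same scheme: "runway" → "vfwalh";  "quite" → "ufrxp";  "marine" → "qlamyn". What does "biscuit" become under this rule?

Shifts by position in runway: pos 0: r→v (+4), pos 1: u→f (+11), pos 2: n→w (+9), pos 3: w→a (+4), pos 4: a→l (+11), pos 5: y→h (+9) — repeating every 3. It's a Vigenère-style cipher with numeric key [4,11,9]: position i shifts by key[i mod 3].
For biscuit: b+4=f, i+11=t, s+9=b, c+4=g, u+11=f, i+9=r, t+4=x.

ftbgfrx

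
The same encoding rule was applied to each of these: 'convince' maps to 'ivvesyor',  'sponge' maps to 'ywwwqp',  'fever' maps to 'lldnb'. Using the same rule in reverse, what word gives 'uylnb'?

In convince: c→i is +6, o→v is +7, n→v is +8, v→e is +9 — the shift increases by 1 each position. Letter i (0-indexed) is shifted by i+6, so successive shifts are 6, 7, 8, ….
Undoing it on uylnb: u−6=o, y−7=r, l−8=d, n−9=e, b−10=r.

order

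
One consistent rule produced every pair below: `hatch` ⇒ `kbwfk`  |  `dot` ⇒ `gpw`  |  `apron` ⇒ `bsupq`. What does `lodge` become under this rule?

opgjf

The shift depends on letter class: consonant h→k is +3, but vowel a→b is +1. Vowels shift forward by 1 and consonants shift forward by 3.
Applying it to lodge: l(cons)+3=o, o(vowel)+1=p, d(cons)+3=g, g(cons)+3=j, e(vowel)+1=f.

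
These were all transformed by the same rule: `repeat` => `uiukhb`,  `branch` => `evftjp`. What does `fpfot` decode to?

In repeat: r→u is +3, e→i is +4, p→u is +5, e→k is +6 — the shift increases by 1 each position. Letter i (0-indexed) is shifted by i+3, so successive shifts are 3, 4, 5, ….
Reversing it on fpfot: f−3=c, p−4=l, f−5=a, o−6=i, t−7=m.

claim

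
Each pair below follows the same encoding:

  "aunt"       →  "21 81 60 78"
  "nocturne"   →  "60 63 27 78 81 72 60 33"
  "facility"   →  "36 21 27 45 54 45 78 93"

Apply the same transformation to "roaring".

72 63 21 72 45 60 39

a(#1)→21 and u(#21)→81: differences scale by 3, so n = 3·pos + 18. With a=1..z=26, the number is 3·pos + 18.
On roaring: r=18→72, o=15→63, a=1→21, r=18→72, i=9→45, n=14→60, g=7→39.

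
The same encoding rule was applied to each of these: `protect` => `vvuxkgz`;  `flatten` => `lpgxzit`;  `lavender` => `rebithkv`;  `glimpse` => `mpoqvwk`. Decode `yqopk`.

It's a Vigenère-style cipher with numeric key [6,4]: position i shifts by key[i mod 2].
Undoing it on yqopk: y−6=s, q−4=m, o−6=i, p−4=l, k−6=e.

smile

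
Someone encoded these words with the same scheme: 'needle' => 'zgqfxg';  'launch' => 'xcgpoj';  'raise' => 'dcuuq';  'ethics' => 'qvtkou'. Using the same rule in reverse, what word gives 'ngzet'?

bench

Shifts by position in needle: pos 0: n→z (+12), pos 1: e→g (+2), pos 2: e→q (+12), pos 3: d→f (+2) — repeating every 2. It's a Vigenère-style cipher with numeric key [12,2]: position i shifts by key[i mod 2].
Decoding ngzet: n−12=b, g−2=e, z−12=n, e−2=c, t−12=h.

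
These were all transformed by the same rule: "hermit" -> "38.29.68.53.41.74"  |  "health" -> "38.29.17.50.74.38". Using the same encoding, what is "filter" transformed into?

32.41.50.74.29.68

h(#8)→38 and e(#5)→29: differences scale by 3, so n = 3·pos + 14. Each letter becomes 3×(its alphabet position, a=1..z=26) + 14.
Applying it to filter: f=6→32, i=9→41, l=12→50, t=20→74, e=5→29, r=18→68.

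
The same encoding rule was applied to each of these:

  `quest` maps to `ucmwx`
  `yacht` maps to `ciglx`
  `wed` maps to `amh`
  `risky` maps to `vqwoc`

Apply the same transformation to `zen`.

Two shifts are in play — +8 for a/e/i/o/u, +4 for every other letter.
On zen: z(cons)+4=d, e(vowel)+8=m, n(cons)+4=r.

dmr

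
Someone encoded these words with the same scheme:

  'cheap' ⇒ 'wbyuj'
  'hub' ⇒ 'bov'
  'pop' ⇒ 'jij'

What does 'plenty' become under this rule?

Compare letters: c→w is +20, h→b is +20, e→y is +20 — a constant shift. Every letter moves 20 places later in the alphabet, wrapping around z→a.
For plenty: p+20=j, l+20=f, e+20=y, n+20=h, t+20=n, y+20=s.

jfyhns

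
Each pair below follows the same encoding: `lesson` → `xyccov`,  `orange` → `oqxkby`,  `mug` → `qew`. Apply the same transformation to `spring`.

qxsbzc

Two steps: reverse the string, then apply a Caesar shift of +10.
Applying it to spring: reverse → gnirps; then shift: g+10=q, n+10=x, i+10=s, r+10=b, p+10=z, s+10=c.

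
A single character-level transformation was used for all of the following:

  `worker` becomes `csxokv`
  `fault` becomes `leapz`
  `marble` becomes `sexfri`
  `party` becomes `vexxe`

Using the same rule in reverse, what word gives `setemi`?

manage

A repeating key of period 2 is used — shifts +6, +4 over and over.
Reversing it on setemi: s−6=m, e−4=a, t−6=n, e−4=a, m−6=g, i−4=e.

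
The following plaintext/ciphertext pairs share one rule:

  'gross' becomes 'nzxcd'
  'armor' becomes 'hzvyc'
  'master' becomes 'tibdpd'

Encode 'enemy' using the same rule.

lvnwj

In gross: g→n is +7, r→z is +8, o→x is +9, s→c is +10 — the shift increases by 1 each position. Letter i (0-indexed) is shifted by i+7, so successive shifts are 7, 8, 9, ….
For enemy: e+7=l, n+8=v, e+9=n, m+10=w, y+11=j.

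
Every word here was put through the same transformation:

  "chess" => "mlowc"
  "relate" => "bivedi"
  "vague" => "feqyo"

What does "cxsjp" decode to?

Shifts by position in chess: pos 0: c→m (+10), pos 1: h→l (+4), pos 2: e→o (+10), pos 3: s→w (+4) — repeating every 2. The shifts repeat in a cycle of length 2: positions 0,1,… shift by +10, +4, then the pattern repeats.
Decoding cxsjp: c−10=s, x−4=t, s−10=i, j−4=f, p−10=f.

stiff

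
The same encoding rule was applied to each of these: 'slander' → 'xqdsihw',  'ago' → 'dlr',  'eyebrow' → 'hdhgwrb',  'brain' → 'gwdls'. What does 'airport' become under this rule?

dlwurwy

The shift depends on letter class: consonant s→x is +5, but vowel a→d is +3. Vowels shift forward by 3 and consonants shift forward by 5.
For airport: a(vowel)+3=d, i(vowel)+3=l, r(cons)+5=w, p(cons)+5=u, o(vowel)+3=r, r(cons)+5=w, t(cons)+5=y.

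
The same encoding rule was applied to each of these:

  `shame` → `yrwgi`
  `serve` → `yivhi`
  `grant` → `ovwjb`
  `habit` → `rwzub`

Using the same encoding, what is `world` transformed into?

kmvdf

Each letter's alphabet position (a=0..z=25) is mapped through 3·x+22 mod 26 — an affine cipher.
For world: w(22)→3·22+22≡10=k; o(14)→3·14+22≡12=m; r(17)→3·17+22≡21=v; l(11)→3·11+22≡3=d; d(3)→3·3+22≡5=f (all mod 26).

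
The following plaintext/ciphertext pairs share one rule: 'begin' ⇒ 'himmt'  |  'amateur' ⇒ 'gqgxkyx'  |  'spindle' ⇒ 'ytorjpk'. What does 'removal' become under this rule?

xissber

Shifts by position in begin: pos 0: b→h (+6), pos 1: e→i (+4), pos 2: g→m (+6), pos 3: i→m (+4) — repeating every 2. A repeating key of period 2 is used — shifts +6, +4 over and over.
For removal: r+6=x, e+4=i, m+6=s, o+4=s, v+6=b, a+4=e, l+6=r.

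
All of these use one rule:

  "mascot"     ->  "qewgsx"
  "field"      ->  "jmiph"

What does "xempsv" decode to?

Compare letters: m→q is +4, a→e is +4, s→w is +4 — a constant shift. Each letter is shifted forward by 4 in the alphabet (a Caesar shift of +4).
Undoing it on xempsv: x−4=t, e−4=a, m−4=i, p−4=l, s−4=o, v−4=r.

tailor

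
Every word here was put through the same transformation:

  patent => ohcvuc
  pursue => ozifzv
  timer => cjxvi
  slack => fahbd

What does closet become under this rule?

p(15)→o(14) and a(0)→h(7) fit y≡23x+7 (mod 26); the inverse of 23 mod 26 is 17. Each letter's alphabet position (a=0..z=25) is mapped through 23·x+7 mod 26 — an affine cipher.
On closet: c(2)→23·2+7≡1=b; l(11)→23·11+7≡0=a; o(14)→23·14+7≡17=r; s(18)→23·18+7≡5=f; e(4)→23·4+7≡21=v; t(19)→23·19+7≡2=c (all mod 26).

barfvc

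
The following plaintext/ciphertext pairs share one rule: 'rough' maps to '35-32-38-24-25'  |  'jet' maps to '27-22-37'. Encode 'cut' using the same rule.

r is letter #18 and maps to 35: an offset of 17. Each letter is replaced by its alphabet position (a=1..z=26) + 17.
Applying it to cut: c=3→20, u=21→38, t=20→37.

20-38-37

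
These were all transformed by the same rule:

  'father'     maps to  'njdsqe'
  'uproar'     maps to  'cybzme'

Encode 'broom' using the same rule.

jayzy

The shift increases by 1 at each position, starting from +8: 8, 9, 10, ….
Applying it to broom: b+8=j, r+9=a, o+10=y, o+11=z, m+12=y.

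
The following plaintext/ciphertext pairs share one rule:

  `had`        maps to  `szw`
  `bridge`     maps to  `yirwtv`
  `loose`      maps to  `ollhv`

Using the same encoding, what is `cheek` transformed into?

xsvvp

Each pair mirrors across the alphabet (h↔s, a↔z, d↔w): positions sum to 25. This is the alphabet-reversal cipher (Atbash): a becomes z, b becomes y, etc.
Applying it to cheek: c↔x, h↔s, e↔v, e↔v, k↔p.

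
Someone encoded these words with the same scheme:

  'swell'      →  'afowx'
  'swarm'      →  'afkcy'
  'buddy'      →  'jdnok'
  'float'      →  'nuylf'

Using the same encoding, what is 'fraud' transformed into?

nakfp

In swell: s→a is +8, w→f is +9, e→o is +10, l→w is +11 — the shift increases by 1 each position. Each letter shifts forward by (position + 8), i.e. 8, 9, 10, … — the shift grows by one for each successive letter.
Applying it to fraud: f+8=n, r+9=a, a+10=k, u+11=f, d+12=p.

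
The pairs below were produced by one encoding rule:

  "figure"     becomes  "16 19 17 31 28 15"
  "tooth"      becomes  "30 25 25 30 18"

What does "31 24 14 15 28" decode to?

The number is (letter's place in the alphabet, a=1) + 10.
Undoing it on 31 24 14 15 28: 31→(31−10)÷1=21=u, 24→(24−10)÷1=14=n, 14→(14−10)÷1=4=d, 15→(15−10)÷1=5=e, 28→(28−10)÷1=18=r.

under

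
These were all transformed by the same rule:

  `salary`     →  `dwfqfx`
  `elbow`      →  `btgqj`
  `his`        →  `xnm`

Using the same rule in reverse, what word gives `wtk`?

Two steps: reverse the string, then apply a Caesar shift of +5.
Decoding wtk: shift back: w−5=r, t−5=o, k−5=f → rof; then reverse → for.

for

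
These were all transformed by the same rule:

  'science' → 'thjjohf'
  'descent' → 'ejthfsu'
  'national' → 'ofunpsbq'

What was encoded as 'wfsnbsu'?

variant

It's a Vigenère-style cipher with numeric key [1,5]: position i shifts by key[i mod 2].
Undoing it on wfsnbsu: w−1=v, f−5=a, s−1=r, n−5=i, b−1=a, s−5=n, u−1=t.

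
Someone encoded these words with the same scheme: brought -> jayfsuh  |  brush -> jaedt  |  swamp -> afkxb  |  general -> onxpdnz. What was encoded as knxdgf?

In brought: b→j is +8, r→a is +9, o→y is +10, u→f is +11 — the shift increases by 1 each position. Letter i (0-indexed) is shifted by i+8, so successive shifts are 8, 9, 10, ….
Undoing it on knxdgf: k−8=c, n−9=e, x−10=n, d−11=s, g−12=u, f−13=s.

census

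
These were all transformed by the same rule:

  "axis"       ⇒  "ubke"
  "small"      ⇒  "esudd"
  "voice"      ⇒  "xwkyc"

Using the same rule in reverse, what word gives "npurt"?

a(0)→u(20) and x(23)→b(1) fit y≡15x+20 (mod 26); the inverse of 15 mod 26 is 7. Treating letters as 0–25, the rule is x ↦ 15x + 20 (mod 26).
Reversing it on npurt: n(13)→7·(13−20)≡3=d; p(15)→7·(15−20)≡17=r; u(20)→7·(20−20)≡0=a; r(17)→7·(17−20)≡5=f; t(19)→7·(19−20)≡19=t (all mod 26).

draft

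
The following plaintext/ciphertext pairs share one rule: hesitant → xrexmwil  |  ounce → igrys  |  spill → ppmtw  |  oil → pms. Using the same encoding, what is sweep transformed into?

tiiaw

The output letters match the input read backwards, each shifted +4: hesitant reversed is tnatiseh. Read the word backwards and shift each letter +4.
For sweep: reverse → peews; then shift: p+4=t, e+4=i, e+4=i, w+4=a, s+4=w.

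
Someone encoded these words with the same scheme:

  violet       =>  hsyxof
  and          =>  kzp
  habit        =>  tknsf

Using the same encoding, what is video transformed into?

hspoy

The shift depends on letter class: consonant v→h is +12, but vowel i→s is +10. The rule splits by letter class: vowels +10, consonants +12.
Applying it to video: v(cons)+12=h, i(vowel)+10=s, d(cons)+12=p, e(vowel)+10=o, o(vowel)+10=y.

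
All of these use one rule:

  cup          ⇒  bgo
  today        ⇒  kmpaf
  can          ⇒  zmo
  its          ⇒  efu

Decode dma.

oar

Two steps: reverse the string, then apply a Caesar shift of +12.
Reversing it on dma: shift back: d−12=r, m−12=a, a−12=o → rao; then reverse → oar.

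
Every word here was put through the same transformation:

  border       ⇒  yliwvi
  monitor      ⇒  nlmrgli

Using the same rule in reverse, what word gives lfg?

Each pair mirrors across the alphabet (b↔y, o↔l, r↔i): positions sum to 25. Letters are reflected about the middle of the alphabet (position → 25−position): Atbash.
Undoing it on lfg: l↔o, f↔u, g↔t.

out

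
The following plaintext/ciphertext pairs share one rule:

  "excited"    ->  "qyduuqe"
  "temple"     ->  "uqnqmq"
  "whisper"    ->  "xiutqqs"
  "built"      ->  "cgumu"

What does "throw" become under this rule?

uisax

The shift depends on letter class: consonant x→y is +1, but vowel e→q is +12. The rule splits by letter class: vowels +12, consonants +1.
Applying it to throw: t(cons)+1=u, h(cons)+1=i, r(cons)+1=s, o(vowel)+12=a, w(cons)+1=x.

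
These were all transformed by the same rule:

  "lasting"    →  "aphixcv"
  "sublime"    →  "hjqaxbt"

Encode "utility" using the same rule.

jixaxin

Compare letters: l→a is +15, a→p is +15, s→h is +15 — a constant shift. Each letter is shifted forward by 15 in the alphabet (a Caesar shift of +15).
Applying it to utility: u+15=j, t+15=i, i+15=x, l+15=a, i+15=x, t+15=i, y+15=n.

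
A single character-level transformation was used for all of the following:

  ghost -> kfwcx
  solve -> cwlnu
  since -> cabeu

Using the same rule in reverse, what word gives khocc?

g(6)→k(10) and h(7)→f(5) fit y≡21x+14 (mod 26); the inverse of 21 mod 26 is 5. This is an affine cipher: with a=0,…,z=25, each position x becomes (21x+14) mod 26.
Decoding khocc: k(10)→5·(10−14)≡6=g; h(7)→5·(7−14)≡17=r; o(14)→5·(14−14)≡0=a; c(2)→5·(2−14)≡18=s; c(2)→5·(2−14)≡18=s (all mod 26).

grass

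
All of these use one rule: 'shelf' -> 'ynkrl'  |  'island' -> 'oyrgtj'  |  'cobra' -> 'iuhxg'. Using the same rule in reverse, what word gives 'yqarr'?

skull

Compare letters: s→y is +6, h→n is +6, e→k is +6 — a constant shift. Each letter is shifted forward by 6 in the alphabet (a Caesar shift of +6).
Undoing it on yqarr: y−6=s, q−6=k, a−6=u, r−6=l, r−6=l.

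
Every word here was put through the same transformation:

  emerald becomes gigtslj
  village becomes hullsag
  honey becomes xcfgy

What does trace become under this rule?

ntsmg

e(4)→g(6) and m(12)→i(8) fit y≡23x+18 (mod 26); the inverse of 23 mod 26 is 17. This is an affine cipher: with a=0,…,z=25, each position x becomes (23x+18) mod 26.
For trace: t(19)→23·19+18≡13=n; r(17)→23·17+18≡19=t; a(0)→23·0+18≡18=s; c(2)→23·2+18≡12=m; e(4)→23·4+18≡6=g (all mod 26).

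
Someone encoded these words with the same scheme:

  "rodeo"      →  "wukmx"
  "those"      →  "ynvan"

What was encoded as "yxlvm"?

In rodeo: r→w is +5, o→u is +6, d→k is +7, e→m is +8 — the shift increases by 1 each position. The shift increases by 1 at each position, starting from +5: 5, 6, 7, ….
Undoing it on yxlvm: y−5=t, x−6=r, l−7=e, v−8=n, m−9=d.

trend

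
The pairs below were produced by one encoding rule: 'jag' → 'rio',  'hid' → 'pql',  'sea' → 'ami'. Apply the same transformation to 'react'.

zmikb

Compare letters: j→r is +8, a→i is +8, g→o is +8 — a constant shift. Every letter moves 8 places later in the alphabet, wrapping around z→a.
On react: r+8=z, e+8=m, a+8=i, c+8=k, t+8=b.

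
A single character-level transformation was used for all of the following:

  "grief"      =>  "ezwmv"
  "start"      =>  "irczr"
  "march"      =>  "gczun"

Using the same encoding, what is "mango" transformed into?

gcpey

Treating letters as 0–25, the rule is x ↦ 9x + 2 (mod 26).
Applying it to mango: m(12)→9·12+2≡6=g; a(0)→9·0+2≡2=c; n(13)→9·13+2≡15=p; g(6)→9·6+2≡4=e; o(14)→9·14+2≡24=y (all mod 26).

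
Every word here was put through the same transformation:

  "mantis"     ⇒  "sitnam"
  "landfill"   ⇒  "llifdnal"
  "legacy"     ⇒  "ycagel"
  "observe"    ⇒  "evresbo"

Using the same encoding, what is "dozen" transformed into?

The word is simply reversed.
Applying it to dozen: reverse → nezod.

nezod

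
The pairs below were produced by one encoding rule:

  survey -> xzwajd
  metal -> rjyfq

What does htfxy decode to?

This is a Caesar cipher with shift 5.
Reversing it on htfxy: h−5=c, t−5=o, f−5=a, x−5=s, y−5=t.

coast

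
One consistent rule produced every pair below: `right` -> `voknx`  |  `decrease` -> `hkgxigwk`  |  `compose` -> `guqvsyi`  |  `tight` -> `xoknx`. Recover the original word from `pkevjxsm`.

The shifts repeat in a cycle of length 2: positions 0,1,… shift by +4, +6, then the pattern repeats.
Undoing it on pkevjxsm: p−4=l, k−6=e, e−4=a, v−6=p, j−4=f, x−6=r, s−4=o, m−6=g.

leapfrog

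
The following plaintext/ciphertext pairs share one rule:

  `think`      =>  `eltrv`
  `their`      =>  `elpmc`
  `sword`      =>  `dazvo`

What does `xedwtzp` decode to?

massive

A repeating key of period 2 is used — shifts +11, +4 over and over.
Decoding xedwtzp: x−11=m, e−4=a, d−11=s, w−4=s, t−11=i, z−4=v, p−11=e.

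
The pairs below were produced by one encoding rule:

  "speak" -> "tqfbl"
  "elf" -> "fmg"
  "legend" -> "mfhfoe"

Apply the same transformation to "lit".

It's a constant shift of +1 (ROT1).
On lit: l+1=m, i+1=j, t+1=u.

mju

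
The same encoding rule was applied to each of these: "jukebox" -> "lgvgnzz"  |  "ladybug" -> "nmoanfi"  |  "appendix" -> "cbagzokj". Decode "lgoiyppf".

Shifts by position in jukebox: pos 0: j→l (+2), pos 1: u→g (+12), pos 2: k→v (+11), pos 3: e→g (+2), pos 4: b→n (+12), pos 5: o→z (+11) — repeating every 3. A repeating key of period 3 is used — shifts +2, +12, +11 over and over.
Decoding lgoiyppf: l−2=j, g−12=u, o−11=d, i−2=g, y−12=m, p−11=e, p−2=n, f−12=t.

judgment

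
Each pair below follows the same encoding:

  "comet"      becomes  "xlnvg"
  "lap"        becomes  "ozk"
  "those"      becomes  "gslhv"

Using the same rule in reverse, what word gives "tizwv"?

grade

Each pair mirrors across the alphabet (c↔x, o↔l, m↔n): positions sum to 25. Each letter is replaced by its mirror in the alphabet: a↔z, b↔y, c↔x, and so on (the Atbash cipher).
Undoing it on tizwv: t↔g, i↔r, z↔a, w↔d, v↔e.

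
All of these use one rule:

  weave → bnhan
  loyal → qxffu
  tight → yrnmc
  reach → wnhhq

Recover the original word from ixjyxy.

doctor

It's a Vigenère-style cipher with numeric key [5,9,7]: position i shifts by key[i mod 3].
Decoding ixjyxy: i−5=d, x−9=o, j−7=c, y−5=t, x−9=o, y−7=r.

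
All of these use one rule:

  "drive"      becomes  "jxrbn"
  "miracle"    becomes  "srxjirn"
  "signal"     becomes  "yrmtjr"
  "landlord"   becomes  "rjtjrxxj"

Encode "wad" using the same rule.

Two shifts are in play — +9 for a/e/i/o/u, +6 for every other letter.
Applying it to wad: w(cons)+6=c, a(vowel)+9=j, d(cons)+6=j.

cjj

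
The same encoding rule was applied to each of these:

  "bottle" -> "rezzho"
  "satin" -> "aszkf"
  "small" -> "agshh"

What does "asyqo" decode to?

sauce

Each letter's alphabet position (a=0..z=25) is mapped through 25·x+18 mod 26 — an affine cipher.
Undoing it on asyqo: a(0)→25·(0−18)≡18=s; s(18)→25·(18−18)≡0=a; y(24)→25·(24−18)≡20=u; q(16)→25·(16−18)≡2=c; o(14)→25·(14−18)≡4=e (all mod 26).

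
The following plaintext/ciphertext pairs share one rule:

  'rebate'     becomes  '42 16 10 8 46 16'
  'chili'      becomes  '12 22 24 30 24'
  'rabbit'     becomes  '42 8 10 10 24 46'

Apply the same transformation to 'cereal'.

12 16 42 16 8 30

r(#18)→42 and e(#5)→16: differences scale by 2, so n = 2·pos + 6. With a=1..z=26, the number is 2·pos + 6.
On cereal: c=3→12, e=5→16, r=18→42, e=5→16, a=1→8, l=12→30.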